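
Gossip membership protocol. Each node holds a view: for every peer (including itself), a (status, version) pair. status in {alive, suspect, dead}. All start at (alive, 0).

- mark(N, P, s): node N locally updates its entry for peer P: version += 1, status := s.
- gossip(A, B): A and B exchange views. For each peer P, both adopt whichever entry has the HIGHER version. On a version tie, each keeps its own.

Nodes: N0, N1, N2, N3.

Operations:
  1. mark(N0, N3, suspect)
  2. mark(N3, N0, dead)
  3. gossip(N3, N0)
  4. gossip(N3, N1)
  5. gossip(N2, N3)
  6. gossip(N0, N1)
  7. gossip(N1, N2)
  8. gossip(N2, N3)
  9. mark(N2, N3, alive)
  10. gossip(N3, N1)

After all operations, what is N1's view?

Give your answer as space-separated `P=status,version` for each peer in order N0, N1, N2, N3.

Answer: N0=dead,1 N1=alive,0 N2=alive,0 N3=suspect,1

Derivation:
Op 1: N0 marks N3=suspect -> (suspect,v1)
Op 2: N3 marks N0=dead -> (dead,v1)
Op 3: gossip N3<->N0 -> N3.N0=(dead,v1) N3.N1=(alive,v0) N3.N2=(alive,v0) N3.N3=(suspect,v1) | N0.N0=(dead,v1) N0.N1=(alive,v0) N0.N2=(alive,v0) N0.N3=(suspect,v1)
Op 4: gossip N3<->N1 -> N3.N0=(dead,v1) N3.N1=(alive,v0) N3.N2=(alive,v0) N3.N3=(suspect,v1) | N1.N0=(dead,v1) N1.N1=(alive,v0) N1.N2=(alive,v0) N1.N3=(suspect,v1)
Op 5: gossip N2<->N3 -> N2.N0=(dead,v1) N2.N1=(alive,v0) N2.N2=(alive,v0) N2.N3=(suspect,v1) | N3.N0=(dead,v1) N3.N1=(alive,v0) N3.N2=(alive,v0) N3.N3=(suspect,v1)
Op 6: gossip N0<->N1 -> N0.N0=(dead,v1) N0.N1=(alive,v0) N0.N2=(alive,v0) N0.N3=(suspect,v1) | N1.N0=(dead,v1) N1.N1=(alive,v0) N1.N2=(alive,v0) N1.N3=(suspect,v1)
Op 7: gossip N1<->N2 -> N1.N0=(dead,v1) N1.N1=(alive,v0) N1.N2=(alive,v0) N1.N3=(suspect,v1) | N2.N0=(dead,v1) N2.N1=(alive,v0) N2.N2=(alive,v0) N2.N3=(suspect,v1)
Op 8: gossip N2<->N3 -> N2.N0=(dead,v1) N2.N1=(alive,v0) N2.N2=(alive,v0) N2.N3=(suspect,v1) | N3.N0=(dead,v1) N3.N1=(alive,v0) N3.N2=(alive,v0) N3.N3=(suspect,v1)
Op 9: N2 marks N3=alive -> (alive,v2)
Op 10: gossip N3<->N1 -> N3.N0=(dead,v1) N3.N1=(alive,v0) N3.N2=(alive,v0) N3.N3=(suspect,v1) | N1.N0=(dead,v1) N1.N1=(alive,v0) N1.N2=(alive,v0) N1.N3=(suspect,v1)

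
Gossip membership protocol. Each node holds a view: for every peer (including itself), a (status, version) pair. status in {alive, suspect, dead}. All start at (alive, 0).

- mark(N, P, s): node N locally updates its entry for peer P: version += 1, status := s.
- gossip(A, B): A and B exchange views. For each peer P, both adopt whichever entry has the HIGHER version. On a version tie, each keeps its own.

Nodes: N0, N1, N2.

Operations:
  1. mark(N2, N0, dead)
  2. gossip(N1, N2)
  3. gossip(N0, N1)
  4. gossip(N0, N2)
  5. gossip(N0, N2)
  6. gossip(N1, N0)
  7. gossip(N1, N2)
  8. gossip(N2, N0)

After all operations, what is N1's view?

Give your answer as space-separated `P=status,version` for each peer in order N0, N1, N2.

Op 1: N2 marks N0=dead -> (dead,v1)
Op 2: gossip N1<->N2 -> N1.N0=(dead,v1) N1.N1=(alive,v0) N1.N2=(alive,v0) | N2.N0=(dead,v1) N2.N1=(alive,v0) N2.N2=(alive,v0)
Op 3: gossip N0<->N1 -> N0.N0=(dead,v1) N0.N1=(alive,v0) N0.N2=(alive,v0) | N1.N0=(dead,v1) N1.N1=(alive,v0) N1.N2=(alive,v0)
Op 4: gossip N0<->N2 -> N0.N0=(dead,v1) N0.N1=(alive,v0) N0.N2=(alive,v0) | N2.N0=(dead,v1) N2.N1=(alive,v0) N2.N2=(alive,v0)
Op 5: gossip N0<->N2 -> N0.N0=(dead,v1) N0.N1=(alive,v0) N0.N2=(alive,v0) | N2.N0=(dead,v1) N2.N1=(alive,v0) N2.N2=(alive,v0)
Op 6: gossip N1<->N0 -> N1.N0=(dead,v1) N1.N1=(alive,v0) N1.N2=(alive,v0) | N0.N0=(dead,v1) N0.N1=(alive,v0) N0.N2=(alive,v0)
Op 7: gossip N1<->N2 -> N1.N0=(dead,v1) N1.N1=(alive,v0) N1.N2=(alive,v0) | N2.N0=(dead,v1) N2.N1=(alive,v0) N2.N2=(alive,v0)
Op 8: gossip N2<->N0 -> N2.N0=(dead,v1) N2.N1=(alive,v0) N2.N2=(alive,v0) | N0.N0=(dead,v1) N0.N1=(alive,v0) N0.N2=(alive,v0)

Answer: N0=dead,1 N1=alive,0 N2=alive,0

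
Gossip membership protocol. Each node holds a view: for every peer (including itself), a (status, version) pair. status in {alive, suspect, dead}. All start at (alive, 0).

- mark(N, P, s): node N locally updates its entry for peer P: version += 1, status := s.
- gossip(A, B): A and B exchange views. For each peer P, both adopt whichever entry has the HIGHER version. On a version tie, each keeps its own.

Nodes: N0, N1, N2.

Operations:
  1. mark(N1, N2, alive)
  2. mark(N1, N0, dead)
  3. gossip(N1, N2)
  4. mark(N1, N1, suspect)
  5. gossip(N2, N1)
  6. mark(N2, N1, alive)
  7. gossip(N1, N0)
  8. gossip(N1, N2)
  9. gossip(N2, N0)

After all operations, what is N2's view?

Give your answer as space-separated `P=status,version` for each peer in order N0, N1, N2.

Op 1: N1 marks N2=alive -> (alive,v1)
Op 2: N1 marks N0=dead -> (dead,v1)
Op 3: gossip N1<->N2 -> N1.N0=(dead,v1) N1.N1=(alive,v0) N1.N2=(alive,v1) | N2.N0=(dead,v1) N2.N1=(alive,v0) N2.N2=(alive,v1)
Op 4: N1 marks N1=suspect -> (suspect,v1)
Op 5: gossip N2<->N1 -> N2.N0=(dead,v1) N2.N1=(suspect,v1) N2.N2=(alive,v1) | N1.N0=(dead,v1) N1.N1=(suspect,v1) N1.N2=(alive,v1)
Op 6: N2 marks N1=alive -> (alive,v2)
Op 7: gossip N1<->N0 -> N1.N0=(dead,v1) N1.N1=(suspect,v1) N1.N2=(alive,v1) | N0.N0=(dead,v1) N0.N1=(suspect,v1) N0.N2=(alive,v1)
Op 8: gossip N1<->N2 -> N1.N0=(dead,v1) N1.N1=(alive,v2) N1.N2=(alive,v1) | N2.N0=(dead,v1) N2.N1=(alive,v2) N2.N2=(alive,v1)
Op 9: gossip N2<->N0 -> N2.N0=(dead,v1) N2.N1=(alive,v2) N2.N2=(alive,v1) | N0.N0=(dead,v1) N0.N1=(alive,v2) N0.N2=(alive,v1)

Answer: N0=dead,1 N1=alive,2 N2=alive,1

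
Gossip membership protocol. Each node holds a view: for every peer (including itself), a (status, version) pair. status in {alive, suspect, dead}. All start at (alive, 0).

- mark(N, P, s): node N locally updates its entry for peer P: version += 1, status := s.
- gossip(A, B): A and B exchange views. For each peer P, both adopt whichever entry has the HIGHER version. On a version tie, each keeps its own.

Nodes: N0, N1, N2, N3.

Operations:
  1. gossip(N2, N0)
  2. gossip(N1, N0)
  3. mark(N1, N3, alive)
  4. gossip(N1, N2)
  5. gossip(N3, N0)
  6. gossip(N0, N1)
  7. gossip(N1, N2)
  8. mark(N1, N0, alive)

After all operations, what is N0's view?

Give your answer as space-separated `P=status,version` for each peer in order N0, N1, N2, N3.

Op 1: gossip N2<->N0 -> N2.N0=(alive,v0) N2.N1=(alive,v0) N2.N2=(alive,v0) N2.N3=(alive,v0) | N0.N0=(alive,v0) N0.N1=(alive,v0) N0.N2=(alive,v0) N0.N3=(alive,v0)
Op 2: gossip N1<->N0 -> N1.N0=(alive,v0) N1.N1=(alive,v0) N1.N2=(alive,v0) N1.N3=(alive,v0) | N0.N0=(alive,v0) N0.N1=(alive,v0) N0.N2=(alive,v0) N0.N3=(alive,v0)
Op 3: N1 marks N3=alive -> (alive,v1)
Op 4: gossip N1<->N2 -> N1.N0=(alive,v0) N1.N1=(alive,v0) N1.N2=(alive,v0) N1.N3=(alive,v1) | N2.N0=(alive,v0) N2.N1=(alive,v0) N2.N2=(alive,v0) N2.N3=(alive,v1)
Op 5: gossip N3<->N0 -> N3.N0=(alive,v0) N3.N1=(alive,v0) N3.N2=(alive,v0) N3.N3=(alive,v0) | N0.N0=(alive,v0) N0.N1=(alive,v0) N0.N2=(alive,v0) N0.N3=(alive,v0)
Op 6: gossip N0<->N1 -> N0.N0=(alive,v0) N0.N1=(alive,v0) N0.N2=(alive,v0) N0.N3=(alive,v1) | N1.N0=(alive,v0) N1.N1=(alive,v0) N1.N2=(alive,v0) N1.N3=(alive,v1)
Op 7: gossip N1<->N2 -> N1.N0=(alive,v0) N1.N1=(alive,v0) N1.N2=(alive,v0) N1.N3=(alive,v1) | N2.N0=(alive,v0) N2.N1=(alive,v0) N2.N2=(alive,v0) N2.N3=(alive,v1)
Op 8: N1 marks N0=alive -> (alive,v1)

Answer: N0=alive,0 N1=alive,0 N2=alive,0 N3=alive,1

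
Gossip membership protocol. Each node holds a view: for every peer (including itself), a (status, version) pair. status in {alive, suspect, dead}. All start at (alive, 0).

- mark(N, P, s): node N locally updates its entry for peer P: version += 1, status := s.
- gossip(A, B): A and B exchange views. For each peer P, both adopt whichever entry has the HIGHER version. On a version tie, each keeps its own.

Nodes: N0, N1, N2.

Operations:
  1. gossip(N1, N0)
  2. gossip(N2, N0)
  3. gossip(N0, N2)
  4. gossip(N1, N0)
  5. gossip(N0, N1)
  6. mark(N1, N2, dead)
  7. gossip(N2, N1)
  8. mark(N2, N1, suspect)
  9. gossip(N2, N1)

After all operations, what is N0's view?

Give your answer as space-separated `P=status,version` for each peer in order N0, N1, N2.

Op 1: gossip N1<->N0 -> N1.N0=(alive,v0) N1.N1=(alive,v0) N1.N2=(alive,v0) | N0.N0=(alive,v0) N0.N1=(alive,v0) N0.N2=(alive,v0)
Op 2: gossip N2<->N0 -> N2.N0=(alive,v0) N2.N1=(alive,v0) N2.N2=(alive,v0) | N0.N0=(alive,v0) N0.N1=(alive,v0) N0.N2=(alive,v0)
Op 3: gossip N0<->N2 -> N0.N0=(alive,v0) N0.N1=(alive,v0) N0.N2=(alive,v0) | N2.N0=(alive,v0) N2.N1=(alive,v0) N2.N2=(alive,v0)
Op 4: gossip N1<->N0 -> N1.N0=(alive,v0) N1.N1=(alive,v0) N1.N2=(alive,v0) | N0.N0=(alive,v0) N0.N1=(alive,v0) N0.N2=(alive,v0)
Op 5: gossip N0<->N1 -> N0.N0=(alive,v0) N0.N1=(alive,v0) N0.N2=(alive,v0) | N1.N0=(alive,v0) N1.N1=(alive,v0) N1.N2=(alive,v0)
Op 6: N1 marks N2=dead -> (dead,v1)
Op 7: gossip N2<->N1 -> N2.N0=(alive,v0) N2.N1=(alive,v0) N2.N2=(dead,v1) | N1.N0=(alive,v0) N1.N1=(alive,v0) N1.N2=(dead,v1)
Op 8: N2 marks N1=suspect -> (suspect,v1)
Op 9: gossip N2<->N1 -> N2.N0=(alive,v0) N2.N1=(suspect,v1) N2.N2=(dead,v1) | N1.N0=(alive,v0) N1.N1=(suspect,v1) N1.N2=(dead,v1)

Answer: N0=alive,0 N1=alive,0 N2=alive,0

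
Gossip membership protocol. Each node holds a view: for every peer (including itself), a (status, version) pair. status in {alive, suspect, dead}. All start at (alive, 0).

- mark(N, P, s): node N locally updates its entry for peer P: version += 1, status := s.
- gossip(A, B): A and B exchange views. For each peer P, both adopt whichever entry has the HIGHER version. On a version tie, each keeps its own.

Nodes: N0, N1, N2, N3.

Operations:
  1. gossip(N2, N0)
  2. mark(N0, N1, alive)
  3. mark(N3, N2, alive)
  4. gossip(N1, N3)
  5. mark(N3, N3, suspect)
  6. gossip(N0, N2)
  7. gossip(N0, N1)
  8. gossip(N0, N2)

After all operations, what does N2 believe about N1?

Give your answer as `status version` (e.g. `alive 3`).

Answer: alive 1

Derivation:
Op 1: gossip N2<->N0 -> N2.N0=(alive,v0) N2.N1=(alive,v0) N2.N2=(alive,v0) N2.N3=(alive,v0) | N0.N0=(alive,v0) N0.N1=(alive,v0) N0.N2=(alive,v0) N0.N3=(alive,v0)
Op 2: N0 marks N1=alive -> (alive,v1)
Op 3: N3 marks N2=alive -> (alive,v1)
Op 4: gossip N1<->N3 -> N1.N0=(alive,v0) N1.N1=(alive,v0) N1.N2=(alive,v1) N1.N3=(alive,v0) | N3.N0=(alive,v0) N3.N1=(alive,v0) N3.N2=(alive,v1) N3.N3=(alive,v0)
Op 5: N3 marks N3=suspect -> (suspect,v1)
Op 6: gossip N0<->N2 -> N0.N0=(alive,v0) N0.N1=(alive,v1) N0.N2=(alive,v0) N0.N3=(alive,v0) | N2.N0=(alive,v0) N2.N1=(alive,v1) N2.N2=(alive,v0) N2.N3=(alive,v0)
Op 7: gossip N0<->N1 -> N0.N0=(alive,v0) N0.N1=(alive,v1) N0.N2=(alive,v1) N0.N3=(alive,v0) | N1.N0=(alive,v0) N1.N1=(alive,v1) N1.N2=(alive,v1) N1.N3=(alive,v0)
Op 8: gossip N0<->N2 -> N0.N0=(alive,v0) N0.N1=(alive,v1) N0.N2=(alive,v1) N0.N3=(alive,v0) | N2.N0=(alive,v0) N2.N1=(alive,v1) N2.N2=(alive,v1) N2.N3=(alive,v0)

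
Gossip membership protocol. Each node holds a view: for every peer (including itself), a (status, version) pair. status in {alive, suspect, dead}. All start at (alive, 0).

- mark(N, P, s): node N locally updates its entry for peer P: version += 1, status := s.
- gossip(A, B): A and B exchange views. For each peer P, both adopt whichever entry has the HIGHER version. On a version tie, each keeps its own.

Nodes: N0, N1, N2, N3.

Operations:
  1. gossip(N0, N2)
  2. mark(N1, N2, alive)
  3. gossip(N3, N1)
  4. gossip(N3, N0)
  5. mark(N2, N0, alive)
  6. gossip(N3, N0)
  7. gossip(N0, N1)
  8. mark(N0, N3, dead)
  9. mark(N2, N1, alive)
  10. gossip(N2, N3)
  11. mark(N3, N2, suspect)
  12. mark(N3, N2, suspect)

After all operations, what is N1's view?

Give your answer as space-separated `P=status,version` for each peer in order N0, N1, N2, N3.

Answer: N0=alive,0 N1=alive,0 N2=alive,1 N3=alive,0

Derivation:
Op 1: gossip N0<->N2 -> N0.N0=(alive,v0) N0.N1=(alive,v0) N0.N2=(alive,v0) N0.N3=(alive,v0) | N2.N0=(alive,v0) N2.N1=(alive,v0) N2.N2=(alive,v0) N2.N3=(alive,v0)
Op 2: N1 marks N2=alive -> (alive,v1)
Op 3: gossip N3<->N1 -> N3.N0=(alive,v0) N3.N1=(alive,v0) N3.N2=(alive,v1) N3.N3=(alive,v0) | N1.N0=(alive,v0) N1.N1=(alive,v0) N1.N2=(alive,v1) N1.N3=(alive,v0)
Op 4: gossip N3<->N0 -> N3.N0=(alive,v0) N3.N1=(alive,v0) N3.N2=(alive,v1) N3.N3=(alive,v0) | N0.N0=(alive,v0) N0.N1=(alive,v0) N0.N2=(alive,v1) N0.N3=(alive,v0)
Op 5: N2 marks N0=alive -> (alive,v1)
Op 6: gossip N3<->N0 -> N3.N0=(alive,v0) N3.N1=(alive,v0) N3.N2=(alive,v1) N3.N3=(alive,v0) | N0.N0=(alive,v0) N0.N1=(alive,v0) N0.N2=(alive,v1) N0.N3=(alive,v0)
Op 7: gossip N0<->N1 -> N0.N0=(alive,v0) N0.N1=(alive,v0) N0.N2=(alive,v1) N0.N3=(alive,v0) | N1.N0=(alive,v0) N1.N1=(alive,v0) N1.N2=(alive,v1) N1.N3=(alive,v0)
Op 8: N0 marks N3=dead -> (dead,v1)
Op 9: N2 marks N1=alive -> (alive,v1)
Op 10: gossip N2<->N3 -> N2.N0=(alive,v1) N2.N1=(alive,v1) N2.N2=(alive,v1) N2.N3=(alive,v0) | N3.N0=(alive,v1) N3.N1=(alive,v1) N3.N2=(alive,v1) N3.N3=(alive,v0)
Op 11: N3 marks N2=suspect -> (suspect,v2)
Op 12: N3 marks N2=suspect -> (suspect,v3)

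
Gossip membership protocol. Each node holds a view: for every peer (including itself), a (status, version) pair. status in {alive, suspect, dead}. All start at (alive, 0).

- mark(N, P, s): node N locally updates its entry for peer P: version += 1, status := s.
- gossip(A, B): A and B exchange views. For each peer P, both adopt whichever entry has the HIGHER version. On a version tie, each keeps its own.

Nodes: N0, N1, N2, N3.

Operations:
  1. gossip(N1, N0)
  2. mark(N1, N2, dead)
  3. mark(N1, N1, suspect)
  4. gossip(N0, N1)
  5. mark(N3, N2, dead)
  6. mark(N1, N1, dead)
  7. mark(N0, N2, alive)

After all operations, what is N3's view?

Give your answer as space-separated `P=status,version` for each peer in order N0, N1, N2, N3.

Answer: N0=alive,0 N1=alive,0 N2=dead,1 N3=alive,0

Derivation:
Op 1: gossip N1<->N0 -> N1.N0=(alive,v0) N1.N1=(alive,v0) N1.N2=(alive,v0) N1.N3=(alive,v0) | N0.N0=(alive,v0) N0.N1=(alive,v0) N0.N2=(alive,v0) N0.N3=(alive,v0)
Op 2: N1 marks N2=dead -> (dead,v1)
Op 3: N1 marks N1=suspect -> (suspect,v1)
Op 4: gossip N0<->N1 -> N0.N0=(alive,v0) N0.N1=(suspect,v1) N0.N2=(dead,v1) N0.N3=(alive,v0) | N1.N0=(alive,v0) N1.N1=(suspect,v1) N1.N2=(dead,v1) N1.N3=(alive,v0)
Op 5: N3 marks N2=dead -> (dead,v1)
Op 6: N1 marks N1=dead -> (dead,v2)
Op 7: N0 marks N2=alive -> (alive,v2)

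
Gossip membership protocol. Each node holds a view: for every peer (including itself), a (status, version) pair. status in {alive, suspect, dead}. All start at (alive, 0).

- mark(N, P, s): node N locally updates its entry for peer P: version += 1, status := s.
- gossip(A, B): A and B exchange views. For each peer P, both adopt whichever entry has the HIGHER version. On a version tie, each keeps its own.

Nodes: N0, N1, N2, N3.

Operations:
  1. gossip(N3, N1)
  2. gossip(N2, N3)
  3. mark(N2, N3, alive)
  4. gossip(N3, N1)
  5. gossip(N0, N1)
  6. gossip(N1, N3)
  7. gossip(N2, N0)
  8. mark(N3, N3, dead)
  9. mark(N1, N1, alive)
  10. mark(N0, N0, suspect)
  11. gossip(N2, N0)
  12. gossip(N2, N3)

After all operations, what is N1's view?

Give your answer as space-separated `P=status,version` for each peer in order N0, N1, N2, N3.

Op 1: gossip N3<->N1 -> N3.N0=(alive,v0) N3.N1=(alive,v0) N3.N2=(alive,v0) N3.N3=(alive,v0) | N1.N0=(alive,v0) N1.N1=(alive,v0) N1.N2=(alive,v0) N1.N3=(alive,v0)
Op 2: gossip N2<->N3 -> N2.N0=(alive,v0) N2.N1=(alive,v0) N2.N2=(alive,v0) N2.N3=(alive,v0) | N3.N0=(alive,v0) N3.N1=(alive,v0) N3.N2=(alive,v0) N3.N3=(alive,v0)
Op 3: N2 marks N3=alive -> (alive,v1)
Op 4: gossip N3<->N1 -> N3.N0=(alive,v0) N3.N1=(alive,v0) N3.N2=(alive,v0) N3.N3=(alive,v0) | N1.N0=(alive,v0) N1.N1=(alive,v0) N1.N2=(alive,v0) N1.N3=(alive,v0)
Op 5: gossip N0<->N1 -> N0.N0=(alive,v0) N0.N1=(alive,v0) N0.N2=(alive,v0) N0.N3=(alive,v0) | N1.N0=(alive,v0) N1.N1=(alive,v0) N1.N2=(alive,v0) N1.N3=(alive,v0)
Op 6: gossip N1<->N3 -> N1.N0=(alive,v0) N1.N1=(alive,v0) N1.N2=(alive,v0) N1.N3=(alive,v0) | N3.N0=(alive,v0) N3.N1=(alive,v0) N3.N2=(alive,v0) N3.N3=(alive,v0)
Op 7: gossip N2<->N0 -> N2.N0=(alive,v0) N2.N1=(alive,v0) N2.N2=(alive,v0) N2.N3=(alive,v1) | N0.N0=(alive,v0) N0.N1=(alive,v0) N0.N2=(alive,v0) N0.N3=(alive,v1)
Op 8: N3 marks N3=dead -> (dead,v1)
Op 9: N1 marks N1=alive -> (alive,v1)
Op 10: N0 marks N0=suspect -> (suspect,v1)
Op 11: gossip N2<->N0 -> N2.N0=(suspect,v1) N2.N1=(alive,v0) N2.N2=(alive,v0) N2.N3=(alive,v1) | N0.N0=(suspect,v1) N0.N1=(alive,v0) N0.N2=(alive,v0) N0.N3=(alive,v1)
Op 12: gossip N2<->N3 -> N2.N0=(suspect,v1) N2.N1=(alive,v0) N2.N2=(alive,v0) N2.N3=(alive,v1) | N3.N0=(suspect,v1) N3.N1=(alive,v0) N3.N2=(alive,v0) N3.N3=(dead,v1)

Answer: N0=alive,0 N1=alive,1 N2=alive,0 N3=alive,0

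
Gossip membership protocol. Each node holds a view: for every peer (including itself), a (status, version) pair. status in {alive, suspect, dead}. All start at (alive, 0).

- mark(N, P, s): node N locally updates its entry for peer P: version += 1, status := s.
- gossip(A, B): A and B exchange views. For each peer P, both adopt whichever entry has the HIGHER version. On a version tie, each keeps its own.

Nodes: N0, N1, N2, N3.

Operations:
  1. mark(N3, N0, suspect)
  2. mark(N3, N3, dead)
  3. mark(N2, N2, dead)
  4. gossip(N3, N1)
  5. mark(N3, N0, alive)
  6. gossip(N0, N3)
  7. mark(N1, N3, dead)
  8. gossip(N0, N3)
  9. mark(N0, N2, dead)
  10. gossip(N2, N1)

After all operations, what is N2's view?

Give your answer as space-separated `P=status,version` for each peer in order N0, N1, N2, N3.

Op 1: N3 marks N0=suspect -> (suspect,v1)
Op 2: N3 marks N3=dead -> (dead,v1)
Op 3: N2 marks N2=dead -> (dead,v1)
Op 4: gossip N3<->N1 -> N3.N0=(suspect,v1) N3.N1=(alive,v0) N3.N2=(alive,v0) N3.N3=(dead,v1) | N1.N0=(suspect,v1) N1.N1=(alive,v0) N1.N2=(alive,v0) N1.N3=(dead,v1)
Op 5: N3 marks N0=alive -> (alive,v2)
Op 6: gossip N0<->N3 -> N0.N0=(alive,v2) N0.N1=(alive,v0) N0.N2=(alive,v0) N0.N3=(dead,v1) | N3.N0=(alive,v2) N3.N1=(alive,v0) N3.N2=(alive,v0) N3.N3=(dead,v1)
Op 7: N1 marks N3=dead -> (dead,v2)
Op 8: gossip N0<->N3 -> N0.N0=(alive,v2) N0.N1=(alive,v0) N0.N2=(alive,v0) N0.N3=(dead,v1) | N3.N0=(alive,v2) N3.N1=(alive,v0) N3.N2=(alive,v0) N3.N3=(dead,v1)
Op 9: N0 marks N2=dead -> (dead,v1)
Op 10: gossip N2<->N1 -> N2.N0=(suspect,v1) N2.N1=(alive,v0) N2.N2=(dead,v1) N2.N3=(dead,v2) | N1.N0=(suspect,v1) N1.N1=(alive,v0) N1.N2=(dead,v1) N1.N3=(dead,v2)

Answer: N0=suspect,1 N1=alive,0 N2=dead,1 N3=dead,2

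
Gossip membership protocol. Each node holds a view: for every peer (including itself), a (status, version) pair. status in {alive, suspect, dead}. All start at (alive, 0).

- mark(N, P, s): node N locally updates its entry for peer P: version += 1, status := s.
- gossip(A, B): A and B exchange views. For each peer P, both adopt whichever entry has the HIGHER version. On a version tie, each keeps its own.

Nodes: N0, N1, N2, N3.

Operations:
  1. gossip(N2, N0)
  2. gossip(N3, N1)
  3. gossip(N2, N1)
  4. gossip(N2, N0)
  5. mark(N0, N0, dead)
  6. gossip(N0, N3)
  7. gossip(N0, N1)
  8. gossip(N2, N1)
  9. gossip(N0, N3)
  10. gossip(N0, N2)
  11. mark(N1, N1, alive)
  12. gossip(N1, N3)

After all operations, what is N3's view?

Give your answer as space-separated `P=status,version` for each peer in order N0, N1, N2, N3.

Op 1: gossip N2<->N0 -> N2.N0=(alive,v0) N2.N1=(alive,v0) N2.N2=(alive,v0) N2.N3=(alive,v0) | N0.N0=(alive,v0) N0.N1=(alive,v0) N0.N2=(alive,v0) N0.N3=(alive,v0)
Op 2: gossip N3<->N1 -> N3.N0=(alive,v0) N3.N1=(alive,v0) N3.N2=(alive,v0) N3.N3=(alive,v0) | N1.N0=(alive,v0) N1.N1=(alive,v0) N1.N2=(alive,v0) N1.N3=(alive,v0)
Op 3: gossip N2<->N1 -> N2.N0=(alive,v0) N2.N1=(alive,v0) N2.N2=(alive,v0) N2.N3=(alive,v0) | N1.N0=(alive,v0) N1.N1=(alive,v0) N1.N2=(alive,v0) N1.N3=(alive,v0)
Op 4: gossip N2<->N0 -> N2.N0=(alive,v0) N2.N1=(alive,v0) N2.N2=(alive,v0) N2.N3=(alive,v0) | N0.N0=(alive,v0) N0.N1=(alive,v0) N0.N2=(alive,v0) N0.N3=(alive,v0)
Op 5: N0 marks N0=dead -> (dead,v1)
Op 6: gossip N0<->N3 -> N0.N0=(dead,v1) N0.N1=(alive,v0) N0.N2=(alive,v0) N0.N3=(alive,v0) | N3.N0=(dead,v1) N3.N1=(alive,v0) N3.N2=(alive,v0) N3.N3=(alive,v0)
Op 7: gossip N0<->N1 -> N0.N0=(dead,v1) N0.N1=(alive,v0) N0.N2=(alive,v0) N0.N3=(alive,v0) | N1.N0=(dead,v1) N1.N1=(alive,v0) N1.N2=(alive,v0) N1.N3=(alive,v0)
Op 8: gossip N2<->N1 -> N2.N0=(dead,v1) N2.N1=(alive,v0) N2.N2=(alive,v0) N2.N3=(alive,v0) | N1.N0=(dead,v1) N1.N1=(alive,v0) N1.N2=(alive,v0) N1.N3=(alive,v0)
Op 9: gossip N0<->N3 -> N0.N0=(dead,v1) N0.N1=(alive,v0) N0.N2=(alive,v0) N0.N3=(alive,v0) | N3.N0=(dead,v1) N3.N1=(alive,v0) N3.N2=(alive,v0) N3.N3=(alive,v0)
Op 10: gossip N0<->N2 -> N0.N0=(dead,v1) N0.N1=(alive,v0) N0.N2=(alive,v0) N0.N3=(alive,v0) | N2.N0=(dead,v1) N2.N1=(alive,v0) N2.N2=(alive,v0) N2.N3=(alive,v0)
Op 11: N1 marks N1=alive -> (alive,v1)
Op 12: gossip N1<->N3 -> N1.N0=(dead,v1) N1.N1=(alive,v1) N1.N2=(alive,v0) N1.N3=(alive,v0) | N3.N0=(dead,v1) N3.N1=(alive,v1) N3.N2=(alive,v0) N3.N3=(alive,v0)

Answer: N0=dead,1 N1=alive,1 N2=alive,0 N3=alive,0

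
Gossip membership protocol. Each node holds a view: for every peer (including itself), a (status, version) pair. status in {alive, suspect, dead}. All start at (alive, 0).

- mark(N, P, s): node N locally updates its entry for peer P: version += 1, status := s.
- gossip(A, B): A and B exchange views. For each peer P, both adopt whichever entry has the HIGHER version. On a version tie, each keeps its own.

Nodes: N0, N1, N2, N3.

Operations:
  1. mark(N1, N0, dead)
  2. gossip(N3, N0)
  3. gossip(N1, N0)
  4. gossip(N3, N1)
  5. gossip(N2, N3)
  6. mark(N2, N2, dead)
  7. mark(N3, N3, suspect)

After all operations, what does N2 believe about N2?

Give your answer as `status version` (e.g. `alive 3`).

Answer: dead 1

Derivation:
Op 1: N1 marks N0=dead -> (dead,v1)
Op 2: gossip N3<->N0 -> N3.N0=(alive,v0) N3.N1=(alive,v0) N3.N2=(alive,v0) N3.N3=(alive,v0) | N0.N0=(alive,v0) N0.N1=(alive,v0) N0.N2=(alive,v0) N0.N3=(alive,v0)
Op 3: gossip N1<->N0 -> N1.N0=(dead,v1) N1.N1=(alive,v0) N1.N2=(alive,v0) N1.N3=(alive,v0) | N0.N0=(dead,v1) N0.N1=(alive,v0) N0.N2=(alive,v0) N0.N3=(alive,v0)
Op 4: gossip N3<->N1 -> N3.N0=(dead,v1) N3.N1=(alive,v0) N3.N2=(alive,v0) N3.N3=(alive,v0) | N1.N0=(dead,v1) N1.N1=(alive,v0) N1.N2=(alive,v0) N1.N3=(alive,v0)
Op 5: gossip N2<->N3 -> N2.N0=(dead,v1) N2.N1=(alive,v0) N2.N2=(alive,v0) N2.N3=(alive,v0) | N3.N0=(dead,v1) N3.N1=(alive,v0) N3.N2=(alive,v0) N3.N3=(alive,v0)
Op 6: N2 marks N2=dead -> (dead,v1)
Op 7: N3 marks N3=suspect -> (suspect,v1)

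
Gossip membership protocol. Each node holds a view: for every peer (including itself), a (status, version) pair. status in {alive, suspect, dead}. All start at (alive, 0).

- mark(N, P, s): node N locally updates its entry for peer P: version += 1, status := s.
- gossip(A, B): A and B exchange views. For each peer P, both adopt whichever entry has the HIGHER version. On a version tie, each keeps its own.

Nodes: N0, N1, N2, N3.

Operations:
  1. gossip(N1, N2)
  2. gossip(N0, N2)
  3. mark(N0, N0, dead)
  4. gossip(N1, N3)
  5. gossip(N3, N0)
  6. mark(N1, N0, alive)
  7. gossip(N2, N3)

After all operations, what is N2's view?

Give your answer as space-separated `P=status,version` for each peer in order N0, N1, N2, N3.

Op 1: gossip N1<->N2 -> N1.N0=(alive,v0) N1.N1=(alive,v0) N1.N2=(alive,v0) N1.N3=(alive,v0) | N2.N0=(alive,v0) N2.N1=(alive,v0) N2.N2=(alive,v0) N2.N3=(alive,v0)
Op 2: gossip N0<->N2 -> N0.N0=(alive,v0) N0.N1=(alive,v0) N0.N2=(alive,v0) N0.N3=(alive,v0) | N2.N0=(alive,v0) N2.N1=(alive,v0) N2.N2=(alive,v0) N2.N3=(alive,v0)
Op 3: N0 marks N0=dead -> (dead,v1)
Op 4: gossip N1<->N3 -> N1.N0=(alive,v0) N1.N1=(alive,v0) N1.N2=(alive,v0) N1.N3=(alive,v0) | N3.N0=(alive,v0) N3.N1=(alive,v0) N3.N2=(alive,v0) N3.N3=(alive,v0)
Op 5: gossip N3<->N0 -> N3.N0=(dead,v1) N3.N1=(alive,v0) N3.N2=(alive,v0) N3.N3=(alive,v0) | N0.N0=(dead,v1) N0.N1=(alive,v0) N0.N2=(alive,v0) N0.N3=(alive,v0)
Op 6: N1 marks N0=alive -> (alive,v1)
Op 7: gossip N2<->N3 -> N2.N0=(dead,v1) N2.N1=(alive,v0) N2.N2=(alive,v0) N2.N3=(alive,v0) | N3.N0=(dead,v1) N3.N1=(alive,v0) N3.N2=(alive,v0) N3.N3=(alive,v0)

Answer: N0=dead,1 N1=alive,0 N2=alive,0 N3=alive,0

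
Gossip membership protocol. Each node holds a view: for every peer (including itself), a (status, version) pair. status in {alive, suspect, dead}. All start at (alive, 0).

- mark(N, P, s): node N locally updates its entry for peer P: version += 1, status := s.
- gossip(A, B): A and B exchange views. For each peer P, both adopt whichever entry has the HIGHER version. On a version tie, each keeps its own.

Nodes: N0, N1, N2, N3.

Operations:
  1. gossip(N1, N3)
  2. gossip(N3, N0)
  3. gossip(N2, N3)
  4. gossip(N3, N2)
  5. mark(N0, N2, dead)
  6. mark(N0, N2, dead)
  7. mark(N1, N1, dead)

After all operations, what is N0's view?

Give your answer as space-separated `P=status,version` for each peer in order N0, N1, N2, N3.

Answer: N0=alive,0 N1=alive,0 N2=dead,2 N3=alive,0

Derivation:
Op 1: gossip N1<->N3 -> N1.N0=(alive,v0) N1.N1=(alive,v0) N1.N2=(alive,v0) N1.N3=(alive,v0) | N3.N0=(alive,v0) N3.N1=(alive,v0) N3.N2=(alive,v0) N3.N3=(alive,v0)
Op 2: gossip N3<->N0 -> N3.N0=(alive,v0) N3.N1=(alive,v0) N3.N2=(alive,v0) N3.N3=(alive,v0) | N0.N0=(alive,v0) N0.N1=(alive,v0) N0.N2=(alive,v0) N0.N3=(alive,v0)
Op 3: gossip N2<->N3 -> N2.N0=(alive,v0) N2.N1=(alive,v0) N2.N2=(alive,v0) N2.N3=(alive,v0) | N3.N0=(alive,v0) N3.N1=(alive,v0) N3.N2=(alive,v0) N3.N3=(alive,v0)
Op 4: gossip N3<->N2 -> N3.N0=(alive,v0) N3.N1=(alive,v0) N3.N2=(alive,v0) N3.N3=(alive,v0) | N2.N0=(alive,v0) N2.N1=(alive,v0) N2.N2=(alive,v0) N2.N3=(alive,v0)
Op 5: N0 marks N2=dead -> (dead,v1)
Op 6: N0 marks N2=dead -> (dead,v2)
Op 7: N1 marks N1=dead -> (dead,v1)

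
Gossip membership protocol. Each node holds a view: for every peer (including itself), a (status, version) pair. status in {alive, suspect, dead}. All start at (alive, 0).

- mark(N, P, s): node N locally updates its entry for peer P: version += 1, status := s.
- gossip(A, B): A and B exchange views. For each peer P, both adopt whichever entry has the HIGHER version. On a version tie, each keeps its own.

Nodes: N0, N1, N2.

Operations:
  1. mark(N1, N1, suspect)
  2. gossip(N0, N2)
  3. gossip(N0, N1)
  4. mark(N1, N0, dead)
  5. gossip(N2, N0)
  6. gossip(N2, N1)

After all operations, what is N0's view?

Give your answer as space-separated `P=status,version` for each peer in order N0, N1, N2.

Op 1: N1 marks N1=suspect -> (suspect,v1)
Op 2: gossip N0<->N2 -> N0.N0=(alive,v0) N0.N1=(alive,v0) N0.N2=(alive,v0) | N2.N0=(alive,v0) N2.N1=(alive,v0) N2.N2=(alive,v0)
Op 3: gossip N0<->N1 -> N0.N0=(alive,v0) N0.N1=(suspect,v1) N0.N2=(alive,v0) | N1.N0=(alive,v0) N1.N1=(suspect,v1) N1.N2=(alive,v0)
Op 4: N1 marks N0=dead -> (dead,v1)
Op 5: gossip N2<->N0 -> N2.N0=(alive,v0) N2.N1=(suspect,v1) N2.N2=(alive,v0) | N0.N0=(alive,v0) N0.N1=(suspect,v1) N0.N2=(alive,v0)
Op 6: gossip N2<->N1 -> N2.N0=(dead,v1) N2.N1=(suspect,v1) N2.N2=(alive,v0) | N1.N0=(dead,v1) N1.N1=(suspect,v1) N1.N2=(alive,v0)

Answer: N0=alive,0 N1=suspect,1 N2=alive,0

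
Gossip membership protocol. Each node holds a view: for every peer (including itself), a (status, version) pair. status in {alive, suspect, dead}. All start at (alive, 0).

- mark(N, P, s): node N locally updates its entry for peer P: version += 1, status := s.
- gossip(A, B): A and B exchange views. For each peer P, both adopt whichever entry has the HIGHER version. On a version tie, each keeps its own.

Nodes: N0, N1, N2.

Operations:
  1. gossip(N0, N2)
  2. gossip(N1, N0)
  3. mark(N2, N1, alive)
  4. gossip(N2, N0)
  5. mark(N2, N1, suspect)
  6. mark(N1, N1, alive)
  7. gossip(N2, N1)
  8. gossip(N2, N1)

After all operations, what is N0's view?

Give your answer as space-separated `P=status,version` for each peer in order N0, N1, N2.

Answer: N0=alive,0 N1=alive,1 N2=alive,0

Derivation:
Op 1: gossip N0<->N2 -> N0.N0=(alive,v0) N0.N1=(alive,v0) N0.N2=(alive,v0) | N2.N0=(alive,v0) N2.N1=(alive,v0) N2.N2=(alive,v0)
Op 2: gossip N1<->N0 -> N1.N0=(alive,v0) N1.N1=(alive,v0) N1.N2=(alive,v0) | N0.N0=(alive,v0) N0.N1=(alive,v0) N0.N2=(alive,v0)
Op 3: N2 marks N1=alive -> (alive,v1)
Op 4: gossip N2<->N0 -> N2.N0=(alive,v0) N2.N1=(alive,v1) N2.N2=(alive,v0) | N0.N0=(alive,v0) N0.N1=(alive,v1) N0.N2=(alive,v0)
Op 5: N2 marks N1=suspect -> (suspect,v2)
Op 6: N1 marks N1=alive -> (alive,v1)
Op 7: gossip N2<->N1 -> N2.N0=(alive,v0) N2.N1=(suspect,v2) N2.N2=(alive,v0) | N1.N0=(alive,v0) N1.N1=(suspect,v2) N1.N2=(alive,v0)
Op 8: gossip N2<->N1 -> N2.N0=(alive,v0) N2.N1=(suspect,v2) N2.N2=(alive,v0) | N1.N0=(alive,v0) N1.N1=(suspect,v2) N1.N2=(alive,v0)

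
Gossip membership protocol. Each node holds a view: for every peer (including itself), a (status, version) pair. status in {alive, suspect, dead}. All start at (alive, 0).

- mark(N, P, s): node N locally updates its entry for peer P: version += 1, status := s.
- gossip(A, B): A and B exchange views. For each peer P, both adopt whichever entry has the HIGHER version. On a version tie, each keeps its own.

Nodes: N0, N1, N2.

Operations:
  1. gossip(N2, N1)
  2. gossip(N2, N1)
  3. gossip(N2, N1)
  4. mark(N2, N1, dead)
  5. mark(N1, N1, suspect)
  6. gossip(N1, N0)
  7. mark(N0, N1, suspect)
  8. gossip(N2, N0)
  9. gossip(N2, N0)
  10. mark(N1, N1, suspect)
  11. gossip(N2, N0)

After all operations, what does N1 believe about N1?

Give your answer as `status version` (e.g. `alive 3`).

Op 1: gossip N2<->N1 -> N2.N0=(alive,v0) N2.N1=(alive,v0) N2.N2=(alive,v0) | N1.N0=(alive,v0) N1.N1=(alive,v0) N1.N2=(alive,v0)
Op 2: gossip N2<->N1 -> N2.N0=(alive,v0) N2.N1=(alive,v0) N2.N2=(alive,v0) | N1.N0=(alive,v0) N1.N1=(alive,v0) N1.N2=(alive,v0)
Op 3: gossip N2<->N1 -> N2.N0=(alive,v0) N2.N1=(alive,v0) N2.N2=(alive,v0) | N1.N0=(alive,v0) N1.N1=(alive,v0) N1.N2=(alive,v0)
Op 4: N2 marks N1=dead -> (dead,v1)
Op 5: N1 marks N1=suspect -> (suspect,v1)
Op 6: gossip N1<->N0 -> N1.N0=(alive,v0) N1.N1=(suspect,v1) N1.N2=(alive,v0) | N0.N0=(alive,v0) N0.N1=(suspect,v1) N0.N2=(alive,v0)
Op 7: N0 marks N1=suspect -> (suspect,v2)
Op 8: gossip N2<->N0 -> N2.N0=(alive,v0) N2.N1=(suspect,v2) N2.N2=(alive,v0) | N0.N0=(alive,v0) N0.N1=(suspect,v2) N0.N2=(alive,v0)
Op 9: gossip N2<->N0 -> N2.N0=(alive,v0) N2.N1=(suspect,v2) N2.N2=(alive,v0) | N0.N0=(alive,v0) N0.N1=(suspect,v2) N0.N2=(alive,v0)
Op 10: N1 marks N1=suspect -> (suspect,v2)
Op 11: gossip N2<->N0 -> N2.N0=(alive,v0) N2.N1=(suspect,v2) N2.N2=(alive,v0) | N0.N0=(alive,v0) N0.N1=(suspect,v2) N0.N2=(alive,v0)

Answer: suspect 2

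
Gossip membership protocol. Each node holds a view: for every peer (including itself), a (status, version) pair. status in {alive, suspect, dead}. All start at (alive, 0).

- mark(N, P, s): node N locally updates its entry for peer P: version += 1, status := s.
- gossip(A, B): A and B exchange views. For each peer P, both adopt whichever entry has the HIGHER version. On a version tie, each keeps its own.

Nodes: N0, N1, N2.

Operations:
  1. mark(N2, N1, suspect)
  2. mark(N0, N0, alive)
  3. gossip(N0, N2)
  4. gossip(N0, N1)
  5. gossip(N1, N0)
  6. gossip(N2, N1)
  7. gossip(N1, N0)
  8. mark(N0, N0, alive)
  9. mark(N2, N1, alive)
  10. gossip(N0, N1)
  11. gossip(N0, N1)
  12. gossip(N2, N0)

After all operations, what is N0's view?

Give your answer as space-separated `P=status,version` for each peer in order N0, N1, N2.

Op 1: N2 marks N1=suspect -> (suspect,v1)
Op 2: N0 marks N0=alive -> (alive,v1)
Op 3: gossip N0<->N2 -> N0.N0=(alive,v1) N0.N1=(suspect,v1) N0.N2=(alive,v0) | N2.N0=(alive,v1) N2.N1=(suspect,v1) N2.N2=(alive,v0)
Op 4: gossip N0<->N1 -> N0.N0=(alive,v1) N0.N1=(suspect,v1) N0.N2=(alive,v0) | N1.N0=(alive,v1) N1.N1=(suspect,v1) N1.N2=(alive,v0)
Op 5: gossip N1<->N0 -> N1.N0=(alive,v1) N1.N1=(suspect,v1) N1.N2=(alive,v0) | N0.N0=(alive,v1) N0.N1=(suspect,v1) N0.N2=(alive,v0)
Op 6: gossip N2<->N1 -> N2.N0=(alive,v1) N2.N1=(suspect,v1) N2.N2=(alive,v0) | N1.N0=(alive,v1) N1.N1=(suspect,v1) N1.N2=(alive,v0)
Op 7: gossip N1<->N0 -> N1.N0=(alive,v1) N1.N1=(suspect,v1) N1.N2=(alive,v0) | N0.N0=(alive,v1) N0.N1=(suspect,v1) N0.N2=(alive,v0)
Op 8: N0 marks N0=alive -> (alive,v2)
Op 9: N2 marks N1=alive -> (alive,v2)
Op 10: gossip N0<->N1 -> N0.N0=(alive,v2) N0.N1=(suspect,v1) N0.N2=(alive,v0) | N1.N0=(alive,v2) N1.N1=(suspect,v1) N1.N2=(alive,v0)
Op 11: gossip N0<->N1 -> N0.N0=(alive,v2) N0.N1=(suspect,v1) N0.N2=(alive,v0) | N1.N0=(alive,v2) N1.N1=(suspect,v1) N1.N2=(alive,v0)
Op 12: gossip N2<->N0 -> N2.N0=(alive,v2) N2.N1=(alive,v2) N2.N2=(alive,v0) | N0.N0=(alive,v2) N0.N1=(alive,v2) N0.N2=(alive,v0)

Answer: N0=alive,2 N1=alive,2 N2=alive,0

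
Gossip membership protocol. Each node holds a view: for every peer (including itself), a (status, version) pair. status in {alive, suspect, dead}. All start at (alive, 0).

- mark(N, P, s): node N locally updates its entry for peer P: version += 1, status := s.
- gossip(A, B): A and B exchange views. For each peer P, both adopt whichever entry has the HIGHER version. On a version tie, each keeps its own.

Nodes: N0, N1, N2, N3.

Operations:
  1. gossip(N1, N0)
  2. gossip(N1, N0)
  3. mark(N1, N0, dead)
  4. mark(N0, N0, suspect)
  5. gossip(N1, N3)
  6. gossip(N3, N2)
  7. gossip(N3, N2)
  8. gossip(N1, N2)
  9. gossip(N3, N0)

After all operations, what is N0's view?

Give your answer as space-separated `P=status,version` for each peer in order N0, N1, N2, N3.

Op 1: gossip N1<->N0 -> N1.N0=(alive,v0) N1.N1=(alive,v0) N1.N2=(alive,v0) N1.N3=(alive,v0) | N0.N0=(alive,v0) N0.N1=(alive,v0) N0.N2=(alive,v0) N0.N3=(alive,v0)
Op 2: gossip N1<->N0 -> N1.N0=(alive,v0) N1.N1=(alive,v0) N1.N2=(alive,v0) N1.N3=(alive,v0) | N0.N0=(alive,v0) N0.N1=(alive,v0) N0.N2=(alive,v0) N0.N3=(alive,v0)
Op 3: N1 marks N0=dead -> (dead,v1)
Op 4: N0 marks N0=suspect -> (suspect,v1)
Op 5: gossip N1<->N3 -> N1.N0=(dead,v1) N1.N1=(alive,v0) N1.N2=(alive,v0) N1.N3=(alive,v0) | N3.N0=(dead,v1) N3.N1=(alive,v0) N3.N2=(alive,v0) N3.N3=(alive,v0)
Op 6: gossip N3<->N2 -> N3.N0=(dead,v1) N3.N1=(alive,v0) N3.N2=(alive,v0) N3.N3=(alive,v0) | N2.N0=(dead,v1) N2.N1=(alive,v0) N2.N2=(alive,v0) N2.N3=(alive,v0)
Op 7: gossip N3<->N2 -> N3.N0=(dead,v1) N3.N1=(alive,v0) N3.N2=(alive,v0) N3.N3=(alive,v0) | N2.N0=(dead,v1) N2.N1=(alive,v0) N2.N2=(alive,v0) N2.N3=(alive,v0)
Op 8: gossip N1<->N2 -> N1.N0=(dead,v1) N1.N1=(alive,v0) N1.N2=(alive,v0) N1.N3=(alive,v0) | N2.N0=(dead,v1) N2.N1=(alive,v0) N2.N2=(alive,v0) N2.N3=(alive,v0)
Op 9: gossip N3<->N0 -> N3.N0=(dead,v1) N3.N1=(alive,v0) N3.N2=(alive,v0) N3.N3=(alive,v0) | N0.N0=(suspect,v1) N0.N1=(alive,v0) N0.N2=(alive,v0) N0.N3=(alive,v0)

Answer: N0=suspect,1 N1=alive,0 N2=alive,0 N3=alive,0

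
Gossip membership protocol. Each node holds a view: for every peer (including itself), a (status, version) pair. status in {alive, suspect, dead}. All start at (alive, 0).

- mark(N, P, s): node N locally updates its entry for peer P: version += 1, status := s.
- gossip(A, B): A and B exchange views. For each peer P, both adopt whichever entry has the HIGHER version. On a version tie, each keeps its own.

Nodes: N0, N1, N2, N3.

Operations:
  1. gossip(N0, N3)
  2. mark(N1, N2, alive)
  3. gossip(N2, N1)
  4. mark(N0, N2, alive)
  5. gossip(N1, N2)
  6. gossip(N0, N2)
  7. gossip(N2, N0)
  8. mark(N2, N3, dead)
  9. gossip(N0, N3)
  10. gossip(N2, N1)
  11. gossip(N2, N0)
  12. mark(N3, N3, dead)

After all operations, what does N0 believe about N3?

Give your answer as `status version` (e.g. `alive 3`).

Op 1: gossip N0<->N3 -> N0.N0=(alive,v0) N0.N1=(alive,v0) N0.N2=(alive,v0) N0.N3=(alive,v0) | N3.N0=(alive,v0) N3.N1=(alive,v0) N3.N2=(alive,v0) N3.N3=(alive,v0)
Op 2: N1 marks N2=alive -> (alive,v1)
Op 3: gossip N2<->N1 -> N2.N0=(alive,v0) N2.N1=(alive,v0) N2.N2=(alive,v1) N2.N3=(alive,v0) | N1.N0=(alive,v0) N1.N1=(alive,v0) N1.N2=(alive,v1) N1.N3=(alive,v0)
Op 4: N0 marks N2=alive -> (alive,v1)
Op 5: gossip N1<->N2 -> N1.N0=(alive,v0) N1.N1=(alive,v0) N1.N2=(alive,v1) N1.N3=(alive,v0) | N2.N0=(alive,v0) N2.N1=(alive,v0) N2.N2=(alive,v1) N2.N3=(alive,v0)
Op 6: gossip N0<->N2 -> N0.N0=(alive,v0) N0.N1=(alive,v0) N0.N2=(alive,v1) N0.N3=(alive,v0) | N2.N0=(alive,v0) N2.N1=(alive,v0) N2.N2=(alive,v1) N2.N3=(alive,v0)
Op 7: gossip N2<->N0 -> N2.N0=(alive,v0) N2.N1=(alive,v0) N2.N2=(alive,v1) N2.N3=(alive,v0) | N0.N0=(alive,v0) N0.N1=(alive,v0) N0.N2=(alive,v1) N0.N3=(alive,v0)
Op 8: N2 marks N3=dead -> (dead,v1)
Op 9: gossip N0<->N3 -> N0.N0=(alive,v0) N0.N1=(alive,v0) N0.N2=(alive,v1) N0.N3=(alive,v0) | N3.N0=(alive,v0) N3.N1=(alive,v0) N3.N2=(alive,v1) N3.N3=(alive,v0)
Op 10: gossip N2<->N1 -> N2.N0=(alive,v0) N2.N1=(alive,v0) N2.N2=(alive,v1) N2.N3=(dead,v1) | N1.N0=(alive,v0) N1.N1=(alive,v0) N1.N2=(alive,v1) N1.N3=(dead,v1)
Op 11: gossip N2<->N0 -> N2.N0=(alive,v0) N2.N1=(alive,v0) N2.N2=(alive,v1) N2.N3=(dead,v1) | N0.N0=(alive,v0) N0.N1=(alive,v0) N0.N2=(alive,v1) N0.N3=(dead,v1)
Op 12: N3 marks N3=dead -> (dead,v1)

Answer: dead 1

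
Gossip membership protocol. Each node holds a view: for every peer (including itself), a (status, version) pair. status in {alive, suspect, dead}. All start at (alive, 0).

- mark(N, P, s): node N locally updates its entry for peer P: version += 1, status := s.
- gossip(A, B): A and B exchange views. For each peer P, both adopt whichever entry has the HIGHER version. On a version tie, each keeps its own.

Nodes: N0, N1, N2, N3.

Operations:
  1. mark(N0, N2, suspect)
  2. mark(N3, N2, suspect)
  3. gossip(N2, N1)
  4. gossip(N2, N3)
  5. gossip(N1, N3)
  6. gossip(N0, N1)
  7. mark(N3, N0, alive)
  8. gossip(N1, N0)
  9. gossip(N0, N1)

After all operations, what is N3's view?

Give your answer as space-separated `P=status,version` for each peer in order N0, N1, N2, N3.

Op 1: N0 marks N2=suspect -> (suspect,v1)
Op 2: N3 marks N2=suspect -> (suspect,v1)
Op 3: gossip N2<->N1 -> N2.N0=(alive,v0) N2.N1=(alive,v0) N2.N2=(alive,v0) N2.N3=(alive,v0) | N1.N0=(alive,v0) N1.N1=(alive,v0) N1.N2=(alive,v0) N1.N3=(alive,v0)
Op 4: gossip N2<->N3 -> N2.N0=(alive,v0) N2.N1=(alive,v0) N2.N2=(suspect,v1) N2.N3=(alive,v0) | N3.N0=(alive,v0) N3.N1=(alive,v0) N3.N2=(suspect,v1) N3.N3=(alive,v0)
Op 5: gossip N1<->N3 -> N1.N0=(alive,v0) N1.N1=(alive,v0) N1.N2=(suspect,v1) N1.N3=(alive,v0) | N3.N0=(alive,v0) N3.N1=(alive,v0) N3.N2=(suspect,v1) N3.N3=(alive,v0)
Op 6: gossip N0<->N1 -> N0.N0=(alive,v0) N0.N1=(alive,v0) N0.N2=(suspect,v1) N0.N3=(alive,v0) | N1.N0=(alive,v0) N1.N1=(alive,v0) N1.N2=(suspect,v1) N1.N3=(alive,v0)
Op 7: N3 marks N0=alive -> (alive,v1)
Op 8: gossip N1<->N0 -> N1.N0=(alive,v0) N1.N1=(alive,v0) N1.N2=(suspect,v1) N1.N3=(alive,v0) | N0.N0=(alive,v0) N0.N1=(alive,v0) N0.N2=(suspect,v1) N0.N3=(alive,v0)
Op 9: gossip N0<->N1 -> N0.N0=(alive,v0) N0.N1=(alive,v0) N0.N2=(suspect,v1) N0.N3=(alive,v0) | N1.N0=(alive,v0) N1.N1=(alive,v0) N1.N2=(suspect,v1) N1.N3=(alive,v0)

Answer: N0=alive,1 N1=alive,0 N2=suspect,1 N3=alive,0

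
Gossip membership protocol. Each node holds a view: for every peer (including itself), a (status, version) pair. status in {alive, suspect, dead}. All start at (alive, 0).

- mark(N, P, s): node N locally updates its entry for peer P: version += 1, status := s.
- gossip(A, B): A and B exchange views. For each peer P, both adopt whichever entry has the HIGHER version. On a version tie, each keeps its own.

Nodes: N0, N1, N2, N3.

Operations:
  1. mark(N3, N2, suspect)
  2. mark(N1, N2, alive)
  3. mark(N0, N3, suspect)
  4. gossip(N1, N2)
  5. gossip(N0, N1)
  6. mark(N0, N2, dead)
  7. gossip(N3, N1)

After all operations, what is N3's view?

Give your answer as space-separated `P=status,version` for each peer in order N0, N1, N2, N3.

Answer: N0=alive,0 N1=alive,0 N2=suspect,1 N3=suspect,1

Derivation:
Op 1: N3 marks N2=suspect -> (suspect,v1)
Op 2: N1 marks N2=alive -> (alive,v1)
Op 3: N0 marks N3=suspect -> (suspect,v1)
Op 4: gossip N1<->N2 -> N1.N0=(alive,v0) N1.N1=(alive,v0) N1.N2=(alive,v1) N1.N3=(alive,v0) | N2.N0=(alive,v0) N2.N1=(alive,v0) N2.N2=(alive,v1) N2.N3=(alive,v0)
Op 5: gossip N0<->N1 -> N0.N0=(alive,v0) N0.N1=(alive,v0) N0.N2=(alive,v1) N0.N3=(suspect,v1) | N1.N0=(alive,v0) N1.N1=(alive,v0) N1.N2=(alive,v1) N1.N3=(suspect,v1)
Op 6: N0 marks N2=dead -> (dead,v2)
Op 7: gossip N3<->N1 -> N3.N0=(alive,v0) N3.N1=(alive,v0) N3.N2=(suspect,v1) N3.N3=(suspect,v1) | N1.N0=(alive,v0) N1.N1=(alive,v0) N1.N2=(alive,v1) N1.N3=(suspect,v1)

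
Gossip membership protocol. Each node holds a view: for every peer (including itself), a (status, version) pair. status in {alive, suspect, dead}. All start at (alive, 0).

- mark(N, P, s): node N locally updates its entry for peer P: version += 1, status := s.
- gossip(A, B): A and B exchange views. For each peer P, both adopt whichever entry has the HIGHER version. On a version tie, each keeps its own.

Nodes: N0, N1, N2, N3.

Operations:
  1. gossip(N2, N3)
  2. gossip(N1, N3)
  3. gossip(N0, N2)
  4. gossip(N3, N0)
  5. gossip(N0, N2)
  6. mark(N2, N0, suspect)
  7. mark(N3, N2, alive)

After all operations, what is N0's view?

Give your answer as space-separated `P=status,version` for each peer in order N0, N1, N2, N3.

Answer: N0=alive,0 N1=alive,0 N2=alive,0 N3=alive,0

Derivation:
Op 1: gossip N2<->N3 -> N2.N0=(alive,v0) N2.N1=(alive,v0) N2.N2=(alive,v0) N2.N3=(alive,v0) | N3.N0=(alive,v0) N3.N1=(alive,v0) N3.N2=(alive,v0) N3.N3=(alive,v0)
Op 2: gossip N1<->N3 -> N1.N0=(alive,v0) N1.N1=(alive,v0) N1.N2=(alive,v0) N1.N3=(alive,v0) | N3.N0=(alive,v0) N3.N1=(alive,v0) N3.N2=(alive,v0) N3.N3=(alive,v0)
Op 3: gossip N0<->N2 -> N0.N0=(alive,v0) N0.N1=(alive,v0) N0.N2=(alive,v0) N0.N3=(alive,v0) | N2.N0=(alive,v0) N2.N1=(alive,v0) N2.N2=(alive,v0) N2.N3=(alive,v0)
Op 4: gossip N3<->N0 -> N3.N0=(alive,v0) N3.N1=(alive,v0) N3.N2=(alive,v0) N3.N3=(alive,v0) | N0.N0=(alive,v0) N0.N1=(alive,v0) N0.N2=(alive,v0) N0.N3=(alive,v0)
Op 5: gossip N0<->N2 -> N0.N0=(alive,v0) N0.N1=(alive,v0) N0.N2=(alive,v0) N0.N3=(alive,v0) | N2.N0=(alive,v0) N2.N1=(alive,v0) N2.N2=(alive,v0) N2.N3=(alive,v0)
Op 6: N2 marks N0=suspect -> (suspect,v1)
Op 7: N3 marks N2=alive -> (alive,v1)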